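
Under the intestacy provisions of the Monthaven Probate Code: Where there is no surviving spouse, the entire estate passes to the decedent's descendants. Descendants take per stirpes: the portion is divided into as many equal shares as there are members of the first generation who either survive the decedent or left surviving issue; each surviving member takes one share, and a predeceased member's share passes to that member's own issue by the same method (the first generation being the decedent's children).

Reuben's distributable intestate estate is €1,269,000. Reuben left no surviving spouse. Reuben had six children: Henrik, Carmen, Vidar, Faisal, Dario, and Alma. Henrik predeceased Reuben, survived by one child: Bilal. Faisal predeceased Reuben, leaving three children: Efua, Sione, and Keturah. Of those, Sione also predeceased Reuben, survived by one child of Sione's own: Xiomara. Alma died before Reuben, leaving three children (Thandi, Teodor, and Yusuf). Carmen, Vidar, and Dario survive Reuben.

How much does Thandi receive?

The entire €1,269,000 passes to the descendants.
That amount (€1,269,000) is divided into 6 shares of €211,500: Carmen, Vidar, and Dario each take €211,500; Henrik's €211,500 share passes to Henrik's issue; Faisal's €211,500 share passes to Faisal's issue; Alma's €211,500 share passes to Alma's issue.
Henrik's share (€211,500) passes entirely to Bilal.
Faisal's share (€211,500) is divided into 3 shares of €70,500: Efua and Keturah each take €70,500; Sione's €70,500 share passes to Sione's issue.
Sione's share (€70,500) passes entirely to Xiomara.
Alma's share (€211,500) is divided into 3 shares of €70,500: Thandi, Teodor, and Yusuf each take €70,500.

Thandi receives €70,500.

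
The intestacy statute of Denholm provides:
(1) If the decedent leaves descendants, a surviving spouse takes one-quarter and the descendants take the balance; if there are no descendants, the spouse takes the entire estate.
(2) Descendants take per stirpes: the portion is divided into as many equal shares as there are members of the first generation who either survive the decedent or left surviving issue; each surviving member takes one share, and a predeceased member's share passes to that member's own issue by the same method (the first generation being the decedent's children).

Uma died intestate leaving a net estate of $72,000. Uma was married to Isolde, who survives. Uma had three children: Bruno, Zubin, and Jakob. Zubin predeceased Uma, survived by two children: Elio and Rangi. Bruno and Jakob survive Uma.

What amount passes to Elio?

Isolde takes one-quarter of $72,000 = $18,000. The remaining $54,000 passes to the descendants.
The descendants' portion ($54,000) is divided into 3 shares of $18,000: Bruno and Jakob each take $18,000; Zubin's $18,000 share passes to Zubin's issue.
Zubin's share ($18,000) is divided into 2 shares of $9,000: Elio and Rangi each take $9,000.

Elio receives $9,000.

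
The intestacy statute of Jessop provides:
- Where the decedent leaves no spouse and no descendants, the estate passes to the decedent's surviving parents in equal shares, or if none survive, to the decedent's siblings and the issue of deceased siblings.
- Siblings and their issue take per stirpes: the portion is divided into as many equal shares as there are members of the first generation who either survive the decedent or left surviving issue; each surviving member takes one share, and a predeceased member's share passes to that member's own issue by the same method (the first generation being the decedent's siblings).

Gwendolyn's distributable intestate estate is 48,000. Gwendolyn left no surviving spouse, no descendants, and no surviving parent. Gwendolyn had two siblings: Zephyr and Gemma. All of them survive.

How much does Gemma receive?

The entire 48,000 passes to the siblings and their issue.
That amount (48,000) is divided into 2 shares of 24,000: Zephyr and Gemma each take 24,000.

Gemma receives 24,000.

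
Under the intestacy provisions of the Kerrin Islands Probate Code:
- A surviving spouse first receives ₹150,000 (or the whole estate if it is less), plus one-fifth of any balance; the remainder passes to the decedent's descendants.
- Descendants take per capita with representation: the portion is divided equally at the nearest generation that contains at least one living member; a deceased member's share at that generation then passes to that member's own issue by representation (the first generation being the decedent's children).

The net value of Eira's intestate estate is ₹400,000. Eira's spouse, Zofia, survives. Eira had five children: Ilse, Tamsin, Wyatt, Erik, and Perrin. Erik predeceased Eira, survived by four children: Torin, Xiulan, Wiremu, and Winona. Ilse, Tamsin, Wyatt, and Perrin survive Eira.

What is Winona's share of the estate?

Winona receives ₹10,000.

Zofia first takes ₹150,000, leaving a balance of ₹250,000. Zofia then takes one-fifth of the balance (₹50,000), for a total of ₹200,000. The remaining ₹200,000 passes to the descendants.
The descendants' portion (₹200,000) is divided into 5 shares of ₹40,000: Ilse, Tamsin, Wyatt, and Perrin each take ₹40,000; Erik's ₹40,000 share passes to Erik's issue.
Erik's share (₹40,000) is divided into 4 shares of ₹10,000: Torin, Xiulan, Wiremu, and Winona each take ₹10,000.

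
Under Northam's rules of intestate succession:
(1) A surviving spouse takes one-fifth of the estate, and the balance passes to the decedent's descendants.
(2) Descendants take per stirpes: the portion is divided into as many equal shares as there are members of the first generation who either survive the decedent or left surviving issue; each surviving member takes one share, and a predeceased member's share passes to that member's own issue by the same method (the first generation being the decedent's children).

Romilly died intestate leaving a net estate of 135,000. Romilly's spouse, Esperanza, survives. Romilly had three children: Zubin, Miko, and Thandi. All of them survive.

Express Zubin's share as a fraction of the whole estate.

Zubin receives 4/15 of the estate.

Esperanza takes one-fifth of 135,000 = 27,000. The remaining 108,000 passes to the descendants.
The descendants' portion (108,000) is divided into 3 shares of 36,000: Zubin, Miko, and Thandi each take 36,000.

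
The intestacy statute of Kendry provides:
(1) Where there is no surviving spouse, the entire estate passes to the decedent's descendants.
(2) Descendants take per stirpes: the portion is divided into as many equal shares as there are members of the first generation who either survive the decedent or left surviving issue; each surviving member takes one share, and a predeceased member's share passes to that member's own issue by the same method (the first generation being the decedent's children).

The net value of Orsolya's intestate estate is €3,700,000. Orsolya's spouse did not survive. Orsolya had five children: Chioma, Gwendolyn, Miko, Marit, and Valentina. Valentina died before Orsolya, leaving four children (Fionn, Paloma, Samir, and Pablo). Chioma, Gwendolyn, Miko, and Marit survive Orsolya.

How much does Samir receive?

The entire €3,700,000 passes to the descendants.
That amount (€3,700,000) is divided into 5 shares of €740,000: Chioma, Gwendolyn, Miko, and Marit each take €740,000; Valentina's €740,000 share passes to Valentina's issue.
Valentina's share (€740,000) is divided into 4 shares of €185,000: Fionn, Paloma, Samir, and Pablo each take €185,000.

Samir receives €185,000.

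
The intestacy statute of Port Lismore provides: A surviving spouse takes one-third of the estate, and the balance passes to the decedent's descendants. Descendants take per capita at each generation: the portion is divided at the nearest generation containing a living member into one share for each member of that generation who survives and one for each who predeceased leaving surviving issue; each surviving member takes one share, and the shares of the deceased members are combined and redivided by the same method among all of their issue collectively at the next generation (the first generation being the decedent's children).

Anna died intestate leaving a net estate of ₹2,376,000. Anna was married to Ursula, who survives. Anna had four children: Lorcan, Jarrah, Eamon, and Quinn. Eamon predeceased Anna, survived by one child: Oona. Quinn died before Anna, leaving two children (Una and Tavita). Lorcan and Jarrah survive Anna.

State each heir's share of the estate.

Ursula: ₹792,000; Lorcan: ₹396,000; Jarrah: ₹396,000; Oona: ₹264,000; Una: ₹264,000; Tavita: ₹264,000

Ursula takes one-third of ₹2,376,000 = ₹792,000. The remaining ₹1,584,000 passes to the descendants.
The descendants' portion (₹1,584,000) is divided at the children's generation into 4 shares of ₹396,000. Lorcan and Jarrah each take ₹396,000. The 2 shares of the deceased (Eamon and Quinn) are combined into a pool of ₹792,000.
That pool (₹792,000) is divided at the grandchildren's generation equally among Oona, Una, and Tavita: ₹264,000 each.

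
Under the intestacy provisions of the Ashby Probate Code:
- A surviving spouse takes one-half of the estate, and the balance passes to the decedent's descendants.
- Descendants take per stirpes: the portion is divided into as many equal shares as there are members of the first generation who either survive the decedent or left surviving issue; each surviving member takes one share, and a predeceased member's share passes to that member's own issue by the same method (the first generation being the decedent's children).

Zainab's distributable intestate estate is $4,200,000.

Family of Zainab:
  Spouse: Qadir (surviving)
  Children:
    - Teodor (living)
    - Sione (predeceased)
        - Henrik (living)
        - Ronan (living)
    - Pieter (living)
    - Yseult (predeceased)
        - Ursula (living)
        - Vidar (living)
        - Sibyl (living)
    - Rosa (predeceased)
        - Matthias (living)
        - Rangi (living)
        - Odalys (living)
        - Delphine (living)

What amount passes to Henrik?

Henrik receives $210,000.

Qadir takes one-half of $4,200,000 = $2,100,000. The remaining $2,100,000 passes to the descendants.
The descendants' portion ($2,100,000) is divided into 5 shares of $420,000: Teodor and Pieter each take $420,000; Sione's $420,000 share passes to Sione's issue; Yseult's $420,000 share passes to Yseult's issue; Rosa's $420,000 share passes to Rosa's issue.
Sione's share ($420,000) is divided into 2 shares of $210,000: Henrik and Ronan each take $210,000.
Yseult's share ($420,000) is divided into 3 shares of $140,000: Ursula, Vidar, and Sibyl each take $140,000.
Rosa's share ($420,000) is divided into 4 shares of $105,000: Matthias, Rangi, Odalys, and Delphine each take $105,000.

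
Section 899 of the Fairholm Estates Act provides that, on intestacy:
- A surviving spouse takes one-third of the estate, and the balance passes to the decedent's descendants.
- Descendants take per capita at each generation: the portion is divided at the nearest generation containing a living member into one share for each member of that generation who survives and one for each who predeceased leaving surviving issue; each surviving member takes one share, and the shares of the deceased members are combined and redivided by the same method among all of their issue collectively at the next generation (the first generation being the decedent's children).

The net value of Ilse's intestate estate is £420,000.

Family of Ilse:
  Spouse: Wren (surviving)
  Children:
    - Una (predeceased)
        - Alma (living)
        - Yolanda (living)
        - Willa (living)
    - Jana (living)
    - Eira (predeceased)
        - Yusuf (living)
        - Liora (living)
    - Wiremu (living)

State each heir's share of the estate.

Wren takes one-third of £420,000 = £140,000. The remaining £280,000 passes to the descendants.
The descendants' portion (£280,000) is divided at the children's generation into 4 shares of £70,000. Jana and Wiremu each take £70,000. The 2 shares of the deceased (Una and Eira) are combined into a pool of £140,000.
That pool (£140,000) is divided at the grandchildren's generation equally among Alma, Yolanda, Willa, Yusuf, and Liora: £28,000 each.

Wren: £140,000; Alma: £28,000; Yolanda: £28,000; Willa: £28,000; Jana: £70,000; Yusuf: £28,000; Liora: £28,000; Wiremu: £70,000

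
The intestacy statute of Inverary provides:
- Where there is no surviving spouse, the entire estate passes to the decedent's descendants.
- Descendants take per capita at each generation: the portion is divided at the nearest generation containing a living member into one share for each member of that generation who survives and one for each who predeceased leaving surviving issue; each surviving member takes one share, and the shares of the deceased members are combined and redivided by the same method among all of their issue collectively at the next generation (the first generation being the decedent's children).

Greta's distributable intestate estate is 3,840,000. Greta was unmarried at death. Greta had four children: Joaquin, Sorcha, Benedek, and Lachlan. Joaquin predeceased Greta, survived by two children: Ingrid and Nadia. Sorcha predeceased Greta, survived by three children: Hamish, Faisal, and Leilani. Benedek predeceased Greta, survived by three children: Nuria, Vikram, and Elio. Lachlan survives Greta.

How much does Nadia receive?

Nadia receives 360,000.

The entire 3,840,000 passes to the descendants.
That amount (3,840,000) is divided at the children's generation into 4 shares of 960,000. Lachlan takes 960,000. The 3 shares of the deceased (Joaquin, Sorcha, and Benedek) are combined into a pool of 2,880,000.
That pool (2,880,000) is divided at the grandchildren's generation equally among Ingrid, Nadia, Hamish, Faisal, Leilani, Nuria, Vikram, and Elio: 360,000 each.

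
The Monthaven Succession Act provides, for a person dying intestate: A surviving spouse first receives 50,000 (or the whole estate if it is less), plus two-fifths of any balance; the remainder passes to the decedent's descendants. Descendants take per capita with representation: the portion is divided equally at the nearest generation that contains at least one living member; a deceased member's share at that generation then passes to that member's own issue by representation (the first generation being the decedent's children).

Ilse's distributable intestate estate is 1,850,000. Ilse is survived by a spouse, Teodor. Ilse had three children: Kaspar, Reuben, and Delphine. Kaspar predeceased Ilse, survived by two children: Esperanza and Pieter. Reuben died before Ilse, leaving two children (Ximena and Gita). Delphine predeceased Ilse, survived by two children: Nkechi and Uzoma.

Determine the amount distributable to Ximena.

Teodor first takes 50,000, leaving a balance of 1,800,000. Teodor then takes two-fifths of the balance (720,000), for a total of 770,000. The remaining 1,080,000 passes to the descendants.
No child survives, so the initial division is made at the grandchildren's generation.
The descendants' portion (1,080,000) is divided into 6 shares of 180,000: Esperanza, Pieter, Ximena, Gita, Nkechi, and Uzoma each take 180,000.

Ximena receives 180,000.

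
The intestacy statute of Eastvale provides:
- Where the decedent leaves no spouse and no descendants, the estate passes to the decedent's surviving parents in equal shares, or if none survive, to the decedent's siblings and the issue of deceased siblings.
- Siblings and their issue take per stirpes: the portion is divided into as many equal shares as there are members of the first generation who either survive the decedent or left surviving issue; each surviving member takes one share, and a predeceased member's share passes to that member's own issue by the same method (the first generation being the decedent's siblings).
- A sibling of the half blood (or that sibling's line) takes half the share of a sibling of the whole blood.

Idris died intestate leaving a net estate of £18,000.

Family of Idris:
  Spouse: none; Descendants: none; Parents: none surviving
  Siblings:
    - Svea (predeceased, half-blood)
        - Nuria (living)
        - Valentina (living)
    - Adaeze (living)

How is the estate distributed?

The entire £18,000 passes to the siblings and their issue.
Counting each half-blood sibling's line as half a unit, there are 3/2 units in £18,000, so one unit is £12,000. Whole-blood lines (Adaeze) take £12,000 each; half-blood lines (Svea) take £6,000 each.
Svea's share (£6,000) is divided into 2 shares of £3,000: Nuria and Valentina each take £3,000.

Nuria: £3,000; Valentina: £3,000; Adaeze: £12,000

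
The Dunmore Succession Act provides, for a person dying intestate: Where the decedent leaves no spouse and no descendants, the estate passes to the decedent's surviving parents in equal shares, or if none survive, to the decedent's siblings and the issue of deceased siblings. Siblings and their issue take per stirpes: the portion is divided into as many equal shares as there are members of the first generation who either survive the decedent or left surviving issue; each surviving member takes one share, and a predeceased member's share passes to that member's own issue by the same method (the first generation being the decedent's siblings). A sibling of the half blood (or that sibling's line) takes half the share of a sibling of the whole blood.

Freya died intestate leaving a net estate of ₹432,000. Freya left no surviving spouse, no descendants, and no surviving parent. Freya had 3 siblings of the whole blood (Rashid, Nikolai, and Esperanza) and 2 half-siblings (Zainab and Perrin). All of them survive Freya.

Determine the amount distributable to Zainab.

The entire ₹432,000 passes to the siblings and their issue.
Counting each half-blood sibling's line as half a unit, there are 4 units in ₹432,000, so one unit is ₹108,000. Whole-blood lines (Rashid, Nikolai, and Esperanza) take ₹108,000 each; half-blood lines (Zainab and Perrin) take ₹54,000 each.

Zainab receives ₹54,000.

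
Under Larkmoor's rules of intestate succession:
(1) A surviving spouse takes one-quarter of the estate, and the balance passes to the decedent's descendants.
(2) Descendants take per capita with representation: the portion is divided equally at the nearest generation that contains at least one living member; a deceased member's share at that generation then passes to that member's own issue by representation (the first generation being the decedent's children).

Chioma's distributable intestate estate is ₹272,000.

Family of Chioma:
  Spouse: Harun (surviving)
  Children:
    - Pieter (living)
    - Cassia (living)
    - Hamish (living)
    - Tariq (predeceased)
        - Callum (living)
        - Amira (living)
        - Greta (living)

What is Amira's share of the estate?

Amira receives ₹17,000.

Harun takes one-quarter of ₹272,000 = ₹68,000. The remaining ₹204,000 passes to the descendants.
The descendants' portion (₹204,000) is divided into 4 shares of ₹51,000: Pieter, Cassia, and Hamish each take ₹51,000; Tariq's ₹51,000 share passes to Tariq's issue.
Tariq's share (₹51,000) is divided into 3 shares of ₹17,000: Callum, Amira, and Greta each take ₹17,000.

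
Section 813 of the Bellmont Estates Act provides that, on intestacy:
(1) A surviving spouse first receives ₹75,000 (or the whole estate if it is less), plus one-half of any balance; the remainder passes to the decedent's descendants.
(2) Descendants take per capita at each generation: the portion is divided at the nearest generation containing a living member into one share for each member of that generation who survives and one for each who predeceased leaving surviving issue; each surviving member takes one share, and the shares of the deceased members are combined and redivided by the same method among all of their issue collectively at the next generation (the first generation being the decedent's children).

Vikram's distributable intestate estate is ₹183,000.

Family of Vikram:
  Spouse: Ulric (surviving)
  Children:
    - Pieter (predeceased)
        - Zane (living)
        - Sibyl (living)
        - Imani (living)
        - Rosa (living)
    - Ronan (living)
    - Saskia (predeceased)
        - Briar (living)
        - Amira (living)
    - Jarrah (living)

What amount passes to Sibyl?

Ulric first takes ₹75,000, leaving a balance of ₹108,000. Ulric then takes one-half of the balance (₹54,000), for a total of ₹129,000. The remaining ₹54,000 passes to the descendants.
The descendants' portion (₹54,000) is divided at the children's generation into 4 shares of ₹13,500. Ronan and Jarrah each take ₹13,500. The 2 shares of the deceased (Pieter and Saskia) are combined into a pool of ₹27,000.
That pool (₹27,000) is divided at the grandchildren's generation equally among Zane, Sibyl, Imani, Rosa, Briar, and Amira: ₹4,500 each.

Sibyl receives ₹4,500.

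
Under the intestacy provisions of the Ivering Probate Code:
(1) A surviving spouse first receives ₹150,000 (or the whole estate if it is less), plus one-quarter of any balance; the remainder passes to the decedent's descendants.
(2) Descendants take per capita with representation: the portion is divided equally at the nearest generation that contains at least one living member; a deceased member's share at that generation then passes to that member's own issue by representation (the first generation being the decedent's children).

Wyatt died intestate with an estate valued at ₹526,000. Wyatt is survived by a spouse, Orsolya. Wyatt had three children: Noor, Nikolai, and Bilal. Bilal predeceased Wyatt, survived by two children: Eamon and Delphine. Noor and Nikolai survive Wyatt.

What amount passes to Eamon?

Eamon receives ₹47,000.

Orsolya first takes ₹150,000, leaving a balance of ₹376,000. Orsolya then takes one-quarter of the balance (₹94,000), for a total of ₹244,000. The remaining ₹282,000 passes to the descendants.
The descendants' portion (₹282,000) is divided into 3 shares of ₹94,000: Noor and Nikolai each take ₹94,000; Bilal's ₹94,000 share passes to Bilal's issue.
Bilal's share (₹94,000) is divided into 2 shares of ₹47,000: Eamon and Delphine each take ₹47,000.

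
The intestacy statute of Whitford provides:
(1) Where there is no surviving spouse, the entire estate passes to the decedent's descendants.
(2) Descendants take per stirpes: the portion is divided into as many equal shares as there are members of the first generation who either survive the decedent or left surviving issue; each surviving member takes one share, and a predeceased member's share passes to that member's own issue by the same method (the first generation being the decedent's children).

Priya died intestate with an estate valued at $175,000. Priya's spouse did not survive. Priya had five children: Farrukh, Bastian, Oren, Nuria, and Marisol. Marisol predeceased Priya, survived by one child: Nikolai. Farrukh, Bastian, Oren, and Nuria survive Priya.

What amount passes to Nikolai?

Nikolai receives $35,000.

The entire $175,000 passes to the descendants.
That amount ($175,000) is divided into 5 shares of $35,000: Farrukh, Bastian, Oren, and Nuria each take $35,000; Marisol's $35,000 share passes to Marisol's issue.
Marisol's share ($35,000) passes entirely to Nikolai.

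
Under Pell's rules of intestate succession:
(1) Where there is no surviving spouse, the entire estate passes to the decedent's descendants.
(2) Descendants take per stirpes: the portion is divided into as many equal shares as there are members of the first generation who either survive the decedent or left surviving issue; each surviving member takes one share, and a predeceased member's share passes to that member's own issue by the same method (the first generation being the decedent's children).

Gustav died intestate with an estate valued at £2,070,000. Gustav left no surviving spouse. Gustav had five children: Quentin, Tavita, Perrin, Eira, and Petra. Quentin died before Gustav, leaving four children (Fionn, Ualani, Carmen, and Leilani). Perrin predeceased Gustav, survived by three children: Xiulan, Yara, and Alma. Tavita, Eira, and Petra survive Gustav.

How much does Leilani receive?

The entire £2,070,000 passes to the descendants.
That amount (£2,070,000) is divided into 5 shares of £414,000: Tavita, Eira, and Petra each take £414,000; Quentin's £414,000 share passes to Quentin's issue; Perrin's £414,000 share passes to Perrin's issue.
Quentin's share (£414,000) is divided into 4 shares of £103,500: Fionn, Ualani, Carmen, and Leilani each take £103,500.
Perrin's share (£414,000) is divided into 3 shares of £138,000: Xiulan, Yara, and Alma each take £138,000.

Leilani receives £103,500.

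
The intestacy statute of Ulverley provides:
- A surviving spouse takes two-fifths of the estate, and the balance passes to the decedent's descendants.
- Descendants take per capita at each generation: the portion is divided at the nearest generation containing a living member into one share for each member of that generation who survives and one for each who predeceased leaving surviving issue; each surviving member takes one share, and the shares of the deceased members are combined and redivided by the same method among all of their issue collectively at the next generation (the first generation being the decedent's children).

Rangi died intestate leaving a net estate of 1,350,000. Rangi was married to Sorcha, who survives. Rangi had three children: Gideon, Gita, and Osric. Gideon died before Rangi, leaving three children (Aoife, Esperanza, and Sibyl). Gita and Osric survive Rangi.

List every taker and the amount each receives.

Sorcha takes two-fifths of 1,350,000 = 540,000. The remaining 810,000 passes to the descendants.
The descendants' portion (810,000) is divided at the children's generation into 3 shares of 270,000. Gita and Osric each take 270,000. The remaining share for the deceased Gideon (270,000) is carried to the next generation.
That pool (270,000) is divided at the grandchildren's generation equally among Aoife, Esperanza, and Sibyl: 90,000 each.

Sorcha: 540,000; Aoife: 90,000; Esperanza: 90,000; Sibyl: 90,000; Gita: 270,000; Osric: 270,000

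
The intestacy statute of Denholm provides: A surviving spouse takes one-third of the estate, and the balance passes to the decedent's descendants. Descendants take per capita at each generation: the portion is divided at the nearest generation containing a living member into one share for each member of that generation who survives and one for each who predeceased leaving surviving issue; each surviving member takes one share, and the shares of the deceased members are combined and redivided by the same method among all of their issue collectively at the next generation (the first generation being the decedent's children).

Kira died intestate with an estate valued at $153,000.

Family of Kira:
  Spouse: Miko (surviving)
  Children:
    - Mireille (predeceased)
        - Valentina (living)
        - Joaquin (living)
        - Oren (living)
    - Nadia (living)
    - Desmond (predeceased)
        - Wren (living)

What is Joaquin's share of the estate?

Miko takes one-third of $153,000 = $51,000. The remaining $102,000 passes to the descendants.
The descendants' portion ($102,000) is divided at the children's generation into 3 shares of $34,000. Nadia takes $34,000. The 2 shares of the deceased (Mireille and Desmond) are combined into a pool of $68,000.
That pool ($68,000) is divided at the grandchildren's generation equally among Valentina, Joaquin, Oren, and Wren: $17,000 each.

Joaquin receives $17,000.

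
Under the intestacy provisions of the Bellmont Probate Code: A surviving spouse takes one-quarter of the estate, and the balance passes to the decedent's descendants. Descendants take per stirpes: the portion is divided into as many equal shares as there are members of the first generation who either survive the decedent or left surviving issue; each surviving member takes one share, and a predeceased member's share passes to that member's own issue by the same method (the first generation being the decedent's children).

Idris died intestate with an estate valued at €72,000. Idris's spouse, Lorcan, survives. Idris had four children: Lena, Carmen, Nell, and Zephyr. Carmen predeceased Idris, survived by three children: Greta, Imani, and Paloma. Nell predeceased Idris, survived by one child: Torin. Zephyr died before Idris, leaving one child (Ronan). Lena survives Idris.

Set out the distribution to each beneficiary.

Lorcan takes one-quarter of €72,000 = €18,000. The remaining €54,000 passes to the descendants.
The descendants' portion (€54,000) is divided into 4 shares of €13,500: Lena takes €13,500; Carmen's €13,500 share passes to Carmen's issue; Nell's €13,500 share passes to Nell's issue; Zephyr's €13,500 share passes to Zephyr's issue.
Carmen's share (€13,500) is divided into 3 shares of €4,500: Greta, Imani, and Paloma each take €4,500.
Nell's share (€13,500) passes entirely to Torin.
Zephyr's share (€13,500) passes entirely to Ronan.

Lorcan: €18,000; Lena: €13,500; Greta: €4,500; Imani: €4,500; Paloma: €4,500; Torin: €13,500; Ronan: €13,500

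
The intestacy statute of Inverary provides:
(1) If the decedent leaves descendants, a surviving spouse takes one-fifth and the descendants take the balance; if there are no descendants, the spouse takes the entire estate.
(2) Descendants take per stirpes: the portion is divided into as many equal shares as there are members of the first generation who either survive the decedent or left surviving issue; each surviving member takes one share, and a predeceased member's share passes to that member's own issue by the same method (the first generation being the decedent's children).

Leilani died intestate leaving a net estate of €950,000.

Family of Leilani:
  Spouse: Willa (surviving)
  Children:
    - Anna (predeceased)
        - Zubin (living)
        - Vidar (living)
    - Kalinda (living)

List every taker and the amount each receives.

Willa takes one-fifth of €950,000 = €190,000. The remaining €760,000 passes to the descendants.
The descendants' portion (€760,000) is divided into 2 shares of €380,000: Kalinda takes €380,000; Anna's €380,000 share passes to Anna's issue.
Anna's share (€380,000) is divided into 2 shares of €190,000: Zubin and Vidar each take €190,000.

Willa: €190,000; Zubin: €190,000; Vidar: €190,000; Kalinda: €380,000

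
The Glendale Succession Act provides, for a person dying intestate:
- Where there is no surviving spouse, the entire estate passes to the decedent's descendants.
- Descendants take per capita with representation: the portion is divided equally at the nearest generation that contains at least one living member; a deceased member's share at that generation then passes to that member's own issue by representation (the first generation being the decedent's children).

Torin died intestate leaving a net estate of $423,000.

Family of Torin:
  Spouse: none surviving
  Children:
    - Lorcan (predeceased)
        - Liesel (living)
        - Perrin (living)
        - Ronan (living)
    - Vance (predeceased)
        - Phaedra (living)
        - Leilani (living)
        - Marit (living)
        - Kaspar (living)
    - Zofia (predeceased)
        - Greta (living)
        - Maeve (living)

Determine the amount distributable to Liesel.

Liesel receives $47,000.

The entire $423,000 passes to the descendants.
No child survives, so the initial division is made at the grandchildren's generation.
That amount ($423,000) is divided into 9 shares of $47,000: Liesel, Perrin, Ronan, Phaedra, Leilani, Marit, Kaspar, Greta, and Maeve each take $47,000.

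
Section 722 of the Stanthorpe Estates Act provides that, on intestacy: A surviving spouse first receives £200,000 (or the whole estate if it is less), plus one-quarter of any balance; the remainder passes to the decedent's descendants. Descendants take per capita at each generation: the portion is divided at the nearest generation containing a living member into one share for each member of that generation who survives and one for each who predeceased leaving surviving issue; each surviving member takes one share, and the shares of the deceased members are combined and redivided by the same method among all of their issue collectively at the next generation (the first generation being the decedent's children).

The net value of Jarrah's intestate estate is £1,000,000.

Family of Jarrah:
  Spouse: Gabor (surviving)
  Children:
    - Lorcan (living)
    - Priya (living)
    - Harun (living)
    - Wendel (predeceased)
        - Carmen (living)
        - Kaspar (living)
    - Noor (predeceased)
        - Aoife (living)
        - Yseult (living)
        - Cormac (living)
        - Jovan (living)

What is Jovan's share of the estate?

Gabor first takes £200,000, leaving a balance of £800,000. Gabor then takes one-quarter of the balance (£200,000), for a total of £400,000. The remaining £600,000 passes to the descendants.
The descendants' portion (£600,000) is divided at the children's generation into 5 shares of £120,000. Lorcan, Priya, and Harun each take £120,000. The 2 shares of the deceased (Wendel and Noor) are combined into a pool of £240,000.
That pool (£240,000) is divided at the grandchildren's generation equally among Carmen, Kaspar, Aoife, Yseult, Cormac, and Jovan: £40,000 each.

Jovan receives £40,000.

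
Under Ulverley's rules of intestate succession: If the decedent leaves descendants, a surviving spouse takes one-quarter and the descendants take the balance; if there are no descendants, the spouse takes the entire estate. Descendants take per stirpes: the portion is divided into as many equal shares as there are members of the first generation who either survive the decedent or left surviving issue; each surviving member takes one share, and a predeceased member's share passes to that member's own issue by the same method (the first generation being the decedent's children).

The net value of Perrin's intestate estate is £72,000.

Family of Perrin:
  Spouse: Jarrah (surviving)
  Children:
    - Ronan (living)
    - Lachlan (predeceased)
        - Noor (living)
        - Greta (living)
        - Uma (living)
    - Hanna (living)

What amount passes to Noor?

Jarrah takes one-quarter of £72,000 = £18,000. The remaining £54,000 passes to the descendants.
The descendants' portion (£54,000) is divided into 3 shares of £18,000: Ronan and Hanna each take £18,000; Lachlan's £18,000 share passes to Lachlan's issue.
Lachlan's share (£18,000) is divided into 3 shares of £6,000: Noor, Greta, and Uma each take £6,000.

Noor receives £6,000.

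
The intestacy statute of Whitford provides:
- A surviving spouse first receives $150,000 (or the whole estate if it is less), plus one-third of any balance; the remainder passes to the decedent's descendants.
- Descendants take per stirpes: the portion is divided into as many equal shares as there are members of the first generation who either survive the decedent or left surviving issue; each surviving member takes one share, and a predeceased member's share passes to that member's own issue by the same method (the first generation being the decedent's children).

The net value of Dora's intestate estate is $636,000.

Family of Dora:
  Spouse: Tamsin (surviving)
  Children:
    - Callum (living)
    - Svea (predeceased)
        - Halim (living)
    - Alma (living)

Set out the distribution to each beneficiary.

Tamsin: $312,000; Callum: $108,000; Halim: $108,000; Alma: $108,000

Tamsin first takes $150,000, leaving a balance of $486,000. Tamsin then takes one-third of the balance ($162,000), for a total of $312,000. The remaining $324,000 passes to the descendants.
The descendants' portion ($324,000) is divided into 3 shares of $108,000: Callum and Alma each take $108,000; Svea's $108,000 share passes to Svea's issue.
Svea's share ($108,000) passes entirely to Halim.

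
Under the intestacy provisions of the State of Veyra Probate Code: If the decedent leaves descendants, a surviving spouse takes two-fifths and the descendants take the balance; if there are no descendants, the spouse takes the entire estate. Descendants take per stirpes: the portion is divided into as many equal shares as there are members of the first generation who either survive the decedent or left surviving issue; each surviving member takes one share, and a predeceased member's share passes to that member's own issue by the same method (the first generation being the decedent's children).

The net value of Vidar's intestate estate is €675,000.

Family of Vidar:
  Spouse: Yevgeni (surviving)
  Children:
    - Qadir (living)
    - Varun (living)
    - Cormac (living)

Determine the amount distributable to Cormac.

Yevgeni takes two-fifths of €675,000 = €270,000. The remaining €405,000 passes to the descendants.
The descendants' portion (€405,000) is divided into 3 shares of €135,000: Qadir, Varun, and Cormac each take €135,000.

Cormac receives €135,000.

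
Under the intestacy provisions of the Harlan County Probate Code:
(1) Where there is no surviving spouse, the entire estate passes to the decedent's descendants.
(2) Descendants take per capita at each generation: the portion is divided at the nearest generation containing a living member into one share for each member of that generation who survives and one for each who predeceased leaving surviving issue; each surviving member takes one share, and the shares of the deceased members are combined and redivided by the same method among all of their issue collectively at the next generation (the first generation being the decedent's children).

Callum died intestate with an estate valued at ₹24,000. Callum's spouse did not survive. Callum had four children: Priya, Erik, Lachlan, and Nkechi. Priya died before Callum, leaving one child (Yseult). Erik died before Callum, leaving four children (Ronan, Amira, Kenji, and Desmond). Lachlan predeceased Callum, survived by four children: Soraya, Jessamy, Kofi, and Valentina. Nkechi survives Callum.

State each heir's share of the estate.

Yseult: ₹2,000; Ronan: ₹2,000; Amira: ₹2,000; Kenji: ₹2,000; Desmond: ₹2,000; Soraya: ₹2,000; Jessamy: ₹2,000; Kofi: ₹2,000; Valentina: ₹2,000; Nkechi: ₹6,000

The entire ₹24,000 passes to the descendants.
That amount (₹24,000) is divided at the children's generation into 4 shares of ₹6,000. Nkechi takes ₹6,000. The 3 shares of the deceased (Priya, Erik, and Lachlan) are combined into a pool of ₹18,000.
That pool (₹18,000) is divided at the grandchildren's generation equally among Yseult, Ronan, Amira, Kenji, Desmond, Soraya, Jessamy, Kofi, and Valentina: ₹2,000 each.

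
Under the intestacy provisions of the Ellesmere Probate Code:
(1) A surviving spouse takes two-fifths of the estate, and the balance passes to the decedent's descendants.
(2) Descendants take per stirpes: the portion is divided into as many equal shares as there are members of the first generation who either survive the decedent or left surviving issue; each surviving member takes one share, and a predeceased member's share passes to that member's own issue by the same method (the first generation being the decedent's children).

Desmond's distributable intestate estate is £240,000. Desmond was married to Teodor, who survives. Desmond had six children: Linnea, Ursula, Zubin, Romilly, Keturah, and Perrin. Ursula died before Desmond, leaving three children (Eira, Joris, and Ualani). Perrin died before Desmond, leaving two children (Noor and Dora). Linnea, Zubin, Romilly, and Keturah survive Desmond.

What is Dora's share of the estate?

Teodor takes two-fifths of £240,000 = £96,000. The remaining £144,000 passes to the descendants.
The descendants' portion (£144,000) is divided into 6 shares of £24,000: Linnea, Zubin, Romilly, and Keturah each take £24,000; Ursula's £24,000 share passes to Ursula's issue; Perrin's £24,000 share passes to Perrin's issue.
Ursula's share (£24,000) is divided into 3 shares of £8,000: Eira, Joris, and Ualani each take £8,000.
Perrin's share (£24,000) is divided into 2 shares of £12,000: Noor and Dora each take £12,000.

Dora receives £12,000.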